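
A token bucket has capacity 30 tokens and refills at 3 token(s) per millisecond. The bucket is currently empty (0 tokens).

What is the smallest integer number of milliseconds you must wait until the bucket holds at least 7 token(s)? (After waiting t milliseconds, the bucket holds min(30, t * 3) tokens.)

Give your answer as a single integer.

Answer: 3

Derivation:
Need t * 3 >= 7, so t >= 7/3.
Smallest integer t = ceil(7/3) = 3.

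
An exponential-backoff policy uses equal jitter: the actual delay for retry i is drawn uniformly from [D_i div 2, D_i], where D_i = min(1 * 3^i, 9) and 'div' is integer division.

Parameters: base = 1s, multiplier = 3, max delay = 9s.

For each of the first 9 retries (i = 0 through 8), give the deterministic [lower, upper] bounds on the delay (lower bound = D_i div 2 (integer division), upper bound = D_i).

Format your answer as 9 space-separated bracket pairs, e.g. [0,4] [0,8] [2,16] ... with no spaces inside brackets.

Answer: [0,1] [1,3] [4,9] [4,9] [4,9] [4,9] [4,9] [4,9] [4,9]

Derivation:
Computing bounds per retry:
  i=0: D_i=min(1*3^0,9)=1, bounds=[0,1]
  i=1: D_i=min(1*3^1,9)=3, bounds=[1,3]
  i=2: D_i=min(1*3^2,9)=9, bounds=[4,9]
  i=3: D_i=min(1*3^3,9)=9, bounds=[4,9]
  i=4: D_i=min(1*3^4,9)=9, bounds=[4,9]
  i=5: D_i=min(1*3^5,9)=9, bounds=[4,9]
  i=6: D_i=min(1*3^6,9)=9, bounds=[4,9]
  i=7: D_i=min(1*3^7,9)=9, bounds=[4,9]
  i=8: D_i=min(1*3^8,9)=9, bounds=[4,9]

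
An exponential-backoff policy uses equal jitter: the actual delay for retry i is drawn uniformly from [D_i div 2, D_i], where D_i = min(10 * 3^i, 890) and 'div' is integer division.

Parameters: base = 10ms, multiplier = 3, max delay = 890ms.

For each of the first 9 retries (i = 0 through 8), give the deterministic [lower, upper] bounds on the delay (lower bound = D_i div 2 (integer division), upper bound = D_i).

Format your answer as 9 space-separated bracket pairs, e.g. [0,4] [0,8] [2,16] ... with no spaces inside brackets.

Computing bounds per retry:
  i=0: D_i=min(10*3^0,890)=10, bounds=[5,10]
  i=1: D_i=min(10*3^1,890)=30, bounds=[15,30]
  i=2: D_i=min(10*3^2,890)=90, bounds=[45,90]
  i=3: D_i=min(10*3^3,890)=270, bounds=[135,270]
  i=4: D_i=min(10*3^4,890)=810, bounds=[405,810]
  i=5: D_i=min(10*3^5,890)=890, bounds=[445,890]
  i=6: D_i=min(10*3^6,890)=890, bounds=[445,890]
  i=7: D_i=min(10*3^7,890)=890, bounds=[445,890]
  i=8: D_i=min(10*3^8,890)=890, bounds=[445,890]

Answer: [5,10] [15,30] [45,90] [135,270] [405,810] [445,890] [445,890] [445,890] [445,890]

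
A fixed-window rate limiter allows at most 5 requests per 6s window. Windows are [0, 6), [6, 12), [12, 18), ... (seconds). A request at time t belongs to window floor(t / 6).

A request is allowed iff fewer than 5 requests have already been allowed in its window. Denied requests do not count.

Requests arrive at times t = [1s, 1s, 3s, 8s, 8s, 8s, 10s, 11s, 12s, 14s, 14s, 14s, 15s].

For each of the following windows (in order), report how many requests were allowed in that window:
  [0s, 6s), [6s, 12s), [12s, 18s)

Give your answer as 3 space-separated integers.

Processing requests:
  req#1 t=1s (window 0): ALLOW
  req#2 t=1s (window 0): ALLOW
  req#3 t=3s (window 0): ALLOW
  req#4 t=8s (window 1): ALLOW
  req#5 t=8s (window 1): ALLOW
  req#6 t=8s (window 1): ALLOW
  req#7 t=10s (window 1): ALLOW
  req#8 t=11s (window 1): ALLOW
  req#9 t=12s (window 2): ALLOW
  req#10 t=14s (window 2): ALLOW
  req#11 t=14s (window 2): ALLOW
  req#12 t=14s (window 2): ALLOW
  req#13 t=15s (window 2): ALLOW

Allowed counts by window: 3 5 5

Answer: 3 5 5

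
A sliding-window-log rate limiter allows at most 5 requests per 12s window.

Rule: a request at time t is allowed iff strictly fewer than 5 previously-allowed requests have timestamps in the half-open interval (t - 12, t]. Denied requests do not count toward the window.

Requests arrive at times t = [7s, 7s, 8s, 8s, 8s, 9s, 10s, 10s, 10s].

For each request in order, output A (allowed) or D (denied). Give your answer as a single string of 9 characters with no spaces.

Tracking allowed requests in the window:
  req#1 t=7s: ALLOW
  req#2 t=7s: ALLOW
  req#3 t=8s: ALLOW
  req#4 t=8s: ALLOW
  req#5 t=8s: ALLOW
  req#6 t=9s: DENY
  req#7 t=10s: DENY
  req#8 t=10s: DENY
  req#9 t=10s: DENY

Answer: AAAAADDDD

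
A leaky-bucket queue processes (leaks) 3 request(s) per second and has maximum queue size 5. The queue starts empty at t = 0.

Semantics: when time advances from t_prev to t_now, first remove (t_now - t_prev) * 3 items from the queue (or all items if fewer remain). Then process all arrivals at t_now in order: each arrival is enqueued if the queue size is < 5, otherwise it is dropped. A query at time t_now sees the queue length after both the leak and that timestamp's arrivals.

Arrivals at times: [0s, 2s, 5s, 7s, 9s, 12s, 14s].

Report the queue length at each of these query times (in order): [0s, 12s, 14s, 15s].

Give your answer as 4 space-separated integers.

Queue lengths at query times:
  query t=0s: backlog = 1
  query t=12s: backlog = 1
  query t=14s: backlog = 1
  query t=15s: backlog = 0

Answer: 1 1 1 0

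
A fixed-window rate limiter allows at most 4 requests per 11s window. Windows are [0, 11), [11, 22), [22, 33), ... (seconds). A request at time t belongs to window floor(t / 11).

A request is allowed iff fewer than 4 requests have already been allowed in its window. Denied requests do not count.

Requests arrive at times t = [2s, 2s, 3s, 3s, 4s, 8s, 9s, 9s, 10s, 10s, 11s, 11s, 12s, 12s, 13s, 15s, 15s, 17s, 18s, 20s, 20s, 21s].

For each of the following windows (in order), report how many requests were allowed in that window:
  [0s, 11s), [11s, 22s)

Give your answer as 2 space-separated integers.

Processing requests:
  req#1 t=2s (window 0): ALLOW
  req#2 t=2s (window 0): ALLOW
  req#3 t=3s (window 0): ALLOW
  req#4 t=3s (window 0): ALLOW
  req#5 t=4s (window 0): DENY
  req#6 t=8s (window 0): DENY
  req#7 t=9s (window 0): DENY
  req#8 t=9s (window 0): DENY
  req#9 t=10s (window 0): DENY
  req#10 t=10s (window 0): DENY
  req#11 t=11s (window 1): ALLOW
  req#12 t=11s (window 1): ALLOW
  req#13 t=12s (window 1): ALLOW
  req#14 t=12s (window 1): ALLOW
  req#15 t=13s (window 1): DENY
  req#16 t=15s (window 1): DENY
  req#17 t=15s (window 1): DENY
  req#18 t=17s (window 1): DENY
  req#19 t=18s (window 1): DENY
  req#20 t=20s (window 1): DENY
  req#21 t=20s (window 1): DENY
  req#22 t=21s (window 1): DENY

Allowed counts by window: 4 4

Answer: 4 4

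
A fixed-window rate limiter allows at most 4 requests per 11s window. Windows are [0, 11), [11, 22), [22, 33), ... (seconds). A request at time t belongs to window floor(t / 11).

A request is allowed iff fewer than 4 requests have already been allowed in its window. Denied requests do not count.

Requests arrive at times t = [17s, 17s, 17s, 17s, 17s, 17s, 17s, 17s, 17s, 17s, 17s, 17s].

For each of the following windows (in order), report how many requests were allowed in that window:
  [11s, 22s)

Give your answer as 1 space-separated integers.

Processing requests:
  req#1 t=17s (window 1): ALLOW
  req#2 t=17s (window 1): ALLOW
  req#3 t=17s (window 1): ALLOW
  req#4 t=17s (window 1): ALLOW
  req#5 t=17s (window 1): DENY
  req#6 t=17s (window 1): DENY
  req#7 t=17s (window 1): DENY
  req#8 t=17s (window 1): DENY
  req#9 t=17s (window 1): DENY
  req#10 t=17s (window 1): DENY
  req#11 t=17s (window 1): DENY
  req#12 t=17s (window 1): DENY

Allowed counts by window: 4

Answer: 4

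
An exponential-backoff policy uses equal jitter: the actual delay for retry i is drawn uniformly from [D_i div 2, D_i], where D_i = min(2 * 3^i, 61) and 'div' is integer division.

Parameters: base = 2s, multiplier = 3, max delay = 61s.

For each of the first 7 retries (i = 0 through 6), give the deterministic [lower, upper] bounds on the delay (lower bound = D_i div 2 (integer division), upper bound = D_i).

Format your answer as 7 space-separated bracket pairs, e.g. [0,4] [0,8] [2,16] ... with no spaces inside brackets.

Answer: [1,2] [3,6] [9,18] [27,54] [30,61] [30,61] [30,61]

Derivation:
Computing bounds per retry:
  i=0: D_i=min(2*3^0,61)=2, bounds=[1,2]
  i=1: D_i=min(2*3^1,61)=6, bounds=[3,6]
  i=2: D_i=min(2*3^2,61)=18, bounds=[9,18]
  i=3: D_i=min(2*3^3,61)=54, bounds=[27,54]
  i=4: D_i=min(2*3^4,61)=61, bounds=[30,61]
  i=5: D_i=min(2*3^5,61)=61, bounds=[30,61]
  i=6: D_i=min(2*3^6,61)=61, bounds=[30,61]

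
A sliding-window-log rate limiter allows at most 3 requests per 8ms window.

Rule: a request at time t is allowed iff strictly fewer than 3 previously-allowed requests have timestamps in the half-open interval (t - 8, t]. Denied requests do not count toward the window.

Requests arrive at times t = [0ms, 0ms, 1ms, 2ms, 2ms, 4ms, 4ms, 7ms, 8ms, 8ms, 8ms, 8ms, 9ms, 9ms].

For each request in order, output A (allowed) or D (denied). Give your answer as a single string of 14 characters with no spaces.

Answer: AAADDDDDAADDAD

Derivation:
Tracking allowed requests in the window:
  req#1 t=0ms: ALLOW
  req#2 t=0ms: ALLOW
  req#3 t=1ms: ALLOW
  req#4 t=2ms: DENY
  req#5 t=2ms: DENY
  req#6 t=4ms: DENY
  req#7 t=4ms: DENY
  req#8 t=7ms: DENY
  req#9 t=8ms: ALLOW
  req#10 t=8ms: ALLOW
  req#11 t=8ms: DENY
  req#12 t=8ms: DENY
  req#13 t=9ms: ALLOW
  req#14 t=9ms: DENY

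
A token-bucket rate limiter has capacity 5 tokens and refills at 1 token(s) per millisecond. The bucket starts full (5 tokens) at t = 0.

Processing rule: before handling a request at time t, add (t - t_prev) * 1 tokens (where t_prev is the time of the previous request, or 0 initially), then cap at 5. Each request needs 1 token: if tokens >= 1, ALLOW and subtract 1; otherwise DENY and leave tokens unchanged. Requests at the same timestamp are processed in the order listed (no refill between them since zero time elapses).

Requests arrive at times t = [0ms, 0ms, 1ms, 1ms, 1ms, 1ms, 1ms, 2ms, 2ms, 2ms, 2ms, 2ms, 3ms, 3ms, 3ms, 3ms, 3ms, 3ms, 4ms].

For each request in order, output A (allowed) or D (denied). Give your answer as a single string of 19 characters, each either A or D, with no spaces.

Answer: AAAAAADADDDDADDDDDA

Derivation:
Simulating step by step:
  req#1 t=0ms: ALLOW
  req#2 t=0ms: ALLOW
  req#3 t=1ms: ALLOW
  req#4 t=1ms: ALLOW
  req#5 t=1ms: ALLOW
  req#6 t=1ms: ALLOW
  req#7 t=1ms: DENY
  req#8 t=2ms: ALLOW
  req#9 t=2ms: DENY
  req#10 t=2ms: DENY
  req#11 t=2ms: DENY
  req#12 t=2ms: DENY
  req#13 t=3ms: ALLOW
  req#14 t=3ms: DENY
  req#15 t=3ms: DENY
  req#16 t=3ms: DENY
  req#17 t=3ms: DENY
  req#18 t=3ms: DENY
  req#19 t=4ms: ALLOW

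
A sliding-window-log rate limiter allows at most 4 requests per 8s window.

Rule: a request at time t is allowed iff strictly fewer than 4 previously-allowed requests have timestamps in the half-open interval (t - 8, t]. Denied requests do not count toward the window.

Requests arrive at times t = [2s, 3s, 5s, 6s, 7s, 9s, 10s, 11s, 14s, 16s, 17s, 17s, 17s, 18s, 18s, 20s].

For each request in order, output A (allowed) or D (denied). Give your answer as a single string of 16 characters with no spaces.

Answer: AAAADDAAAADDDADA

Derivation:
Tracking allowed requests in the window:
  req#1 t=2s: ALLOW
  req#2 t=3s: ALLOW
  req#3 t=5s: ALLOW
  req#4 t=6s: ALLOW
  req#5 t=7s: DENY
  req#6 t=9s: DENY
  req#7 t=10s: ALLOW
  req#8 t=11s: ALLOW
  req#9 t=14s: ALLOW
  req#10 t=16s: ALLOW
  req#11 t=17s: DENY
  req#12 t=17s: DENY
  req#13 t=17s: DENY
  req#14 t=18s: ALLOW
  req#15 t=18s: DENY
  req#16 t=20s: ALLOW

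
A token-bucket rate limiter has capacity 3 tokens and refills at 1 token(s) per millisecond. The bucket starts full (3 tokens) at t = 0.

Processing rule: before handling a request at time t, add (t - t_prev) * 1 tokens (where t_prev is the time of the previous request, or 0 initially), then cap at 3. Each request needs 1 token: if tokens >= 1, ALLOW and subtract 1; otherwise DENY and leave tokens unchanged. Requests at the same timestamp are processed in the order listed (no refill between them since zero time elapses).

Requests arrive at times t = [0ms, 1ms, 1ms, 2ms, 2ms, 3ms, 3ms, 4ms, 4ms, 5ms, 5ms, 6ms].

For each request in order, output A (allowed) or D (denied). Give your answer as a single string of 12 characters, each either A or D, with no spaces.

Simulating step by step:
  req#1 t=0ms: ALLOW
  req#2 t=1ms: ALLOW
  req#3 t=1ms: ALLOW
  req#4 t=2ms: ALLOW
  req#5 t=2ms: ALLOW
  req#6 t=3ms: ALLOW
  req#7 t=3ms: DENY
  req#8 t=4ms: ALLOW
  req#9 t=4ms: DENY
  req#10 t=5ms: ALLOW
  req#11 t=5ms: DENY
  req#12 t=6ms: ALLOW

Answer: AAAAAADADADA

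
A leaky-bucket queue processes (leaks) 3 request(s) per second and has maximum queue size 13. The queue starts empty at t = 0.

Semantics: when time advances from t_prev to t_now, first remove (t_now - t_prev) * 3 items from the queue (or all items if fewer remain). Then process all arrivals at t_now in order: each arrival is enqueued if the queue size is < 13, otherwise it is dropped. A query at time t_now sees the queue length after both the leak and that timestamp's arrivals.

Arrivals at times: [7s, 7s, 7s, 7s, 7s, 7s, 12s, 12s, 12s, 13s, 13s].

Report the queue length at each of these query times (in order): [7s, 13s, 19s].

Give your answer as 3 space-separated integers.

Answer: 6 2 0

Derivation:
Queue lengths at query times:
  query t=7s: backlog = 6
  query t=13s: backlog = 2
  query t=19s: backlog = 0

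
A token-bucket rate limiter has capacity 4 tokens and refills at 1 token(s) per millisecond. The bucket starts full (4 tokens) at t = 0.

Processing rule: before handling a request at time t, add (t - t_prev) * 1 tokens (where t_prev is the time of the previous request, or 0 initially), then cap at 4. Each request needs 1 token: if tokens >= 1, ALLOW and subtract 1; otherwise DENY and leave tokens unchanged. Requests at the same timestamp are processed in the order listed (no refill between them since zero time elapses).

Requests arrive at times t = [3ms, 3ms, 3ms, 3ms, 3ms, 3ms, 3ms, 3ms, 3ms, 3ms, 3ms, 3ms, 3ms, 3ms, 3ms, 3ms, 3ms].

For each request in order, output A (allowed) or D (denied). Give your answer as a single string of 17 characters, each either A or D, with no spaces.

Answer: AAAADDDDDDDDDDDDD

Derivation:
Simulating step by step:
  req#1 t=3ms: ALLOW
  req#2 t=3ms: ALLOW
  req#3 t=3ms: ALLOW
  req#4 t=3ms: ALLOW
  req#5 t=3ms: DENY
  req#6 t=3ms: DENY
  req#7 t=3ms: DENY
  req#8 t=3ms: DENY
  req#9 t=3ms: DENY
  req#10 t=3ms: DENY
  req#11 t=3ms: DENY
  req#12 t=3ms: DENY
  req#13 t=3ms: DENY
  req#14 t=3ms: DENY
  req#15 t=3ms: DENY
  req#16 t=3ms: DENY
  req#17 t=3ms: DENY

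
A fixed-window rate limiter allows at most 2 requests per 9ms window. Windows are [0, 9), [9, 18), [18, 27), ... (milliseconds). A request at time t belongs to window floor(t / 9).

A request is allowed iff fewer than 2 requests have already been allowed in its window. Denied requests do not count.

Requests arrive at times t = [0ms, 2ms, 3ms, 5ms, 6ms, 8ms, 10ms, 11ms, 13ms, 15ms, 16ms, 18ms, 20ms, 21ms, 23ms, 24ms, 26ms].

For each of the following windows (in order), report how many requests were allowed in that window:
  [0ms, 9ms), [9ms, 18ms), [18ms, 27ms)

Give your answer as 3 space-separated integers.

Processing requests:
  req#1 t=0ms (window 0): ALLOW
  req#2 t=2ms (window 0): ALLOW
  req#3 t=3ms (window 0): DENY
  req#4 t=5ms (window 0): DENY
  req#5 t=6ms (window 0): DENY
  req#6 t=8ms (window 0): DENY
  req#7 t=10ms (window 1): ALLOW
  req#8 t=11ms (window 1): ALLOW
  req#9 t=13ms (window 1): DENY
  req#10 t=15ms (window 1): DENY
  req#11 t=16ms (window 1): DENY
  req#12 t=18ms (window 2): ALLOW
  req#13 t=20ms (window 2): ALLOW
  req#14 t=21ms (window 2): DENY
  req#15 t=23ms (window 2): DENY
  req#16 t=24ms (window 2): DENY
  req#17 t=26ms (window 2): DENY

Allowed counts by window: 2 2 2

Answer: 2 2 2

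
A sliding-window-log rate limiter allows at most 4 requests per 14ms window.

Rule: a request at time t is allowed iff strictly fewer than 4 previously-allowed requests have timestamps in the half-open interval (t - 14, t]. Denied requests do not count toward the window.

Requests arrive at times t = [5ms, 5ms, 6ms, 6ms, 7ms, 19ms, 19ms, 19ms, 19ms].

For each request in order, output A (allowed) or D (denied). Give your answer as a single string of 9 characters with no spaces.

Tracking allowed requests in the window:
  req#1 t=5ms: ALLOW
  req#2 t=5ms: ALLOW
  req#3 t=6ms: ALLOW
  req#4 t=6ms: ALLOW
  req#5 t=7ms: DENY
  req#6 t=19ms: ALLOW
  req#7 t=19ms: ALLOW
  req#8 t=19ms: DENY
  req#9 t=19ms: DENY

Answer: AAAADAADD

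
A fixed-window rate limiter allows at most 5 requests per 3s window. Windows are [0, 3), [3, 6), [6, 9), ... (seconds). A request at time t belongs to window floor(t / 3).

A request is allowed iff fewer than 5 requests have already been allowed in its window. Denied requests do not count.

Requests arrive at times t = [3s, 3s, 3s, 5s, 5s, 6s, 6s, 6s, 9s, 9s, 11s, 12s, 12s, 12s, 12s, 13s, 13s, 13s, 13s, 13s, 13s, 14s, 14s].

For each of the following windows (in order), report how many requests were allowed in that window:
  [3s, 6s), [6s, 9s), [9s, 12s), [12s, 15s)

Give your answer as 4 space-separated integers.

Processing requests:
  req#1 t=3s (window 1): ALLOW
  req#2 t=3s (window 1): ALLOW
  req#3 t=3s (window 1): ALLOW
  req#4 t=5s (window 1): ALLOW
  req#5 t=5s (window 1): ALLOW
  req#6 t=6s (window 2): ALLOW
  req#7 t=6s (window 2): ALLOW
  req#8 t=6s (window 2): ALLOW
  req#9 t=9s (window 3): ALLOW
  req#10 t=9s (window 3): ALLOW
  req#11 t=11s (window 3): ALLOW
  req#12 t=12s (window 4): ALLOW
  req#13 t=12s (window 4): ALLOW
  req#14 t=12s (window 4): ALLOW
  req#15 t=12s (window 4): ALLOW
  req#16 t=13s (window 4): ALLOW
  req#17 t=13s (window 4): DENY
  req#18 t=13s (window 4): DENY
  req#19 t=13s (window 4): DENY
  req#20 t=13s (window 4): DENY
  req#21 t=13s (window 4): DENY
  req#22 t=14s (window 4): DENY
  req#23 t=14s (window 4): DENY

Allowed counts by window: 5 3 3 5

Answer: 5 3 3 5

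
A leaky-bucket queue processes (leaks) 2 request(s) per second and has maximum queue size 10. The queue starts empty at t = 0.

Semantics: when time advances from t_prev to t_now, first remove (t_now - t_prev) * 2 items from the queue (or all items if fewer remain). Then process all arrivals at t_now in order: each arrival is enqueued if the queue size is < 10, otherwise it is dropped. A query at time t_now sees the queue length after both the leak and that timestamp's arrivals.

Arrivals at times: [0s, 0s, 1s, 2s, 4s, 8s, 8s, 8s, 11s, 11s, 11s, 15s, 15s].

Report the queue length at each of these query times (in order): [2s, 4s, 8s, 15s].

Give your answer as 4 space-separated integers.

Queue lengths at query times:
  query t=2s: backlog = 1
  query t=4s: backlog = 1
  query t=8s: backlog = 3
  query t=15s: backlog = 2

Answer: 1 1 3 2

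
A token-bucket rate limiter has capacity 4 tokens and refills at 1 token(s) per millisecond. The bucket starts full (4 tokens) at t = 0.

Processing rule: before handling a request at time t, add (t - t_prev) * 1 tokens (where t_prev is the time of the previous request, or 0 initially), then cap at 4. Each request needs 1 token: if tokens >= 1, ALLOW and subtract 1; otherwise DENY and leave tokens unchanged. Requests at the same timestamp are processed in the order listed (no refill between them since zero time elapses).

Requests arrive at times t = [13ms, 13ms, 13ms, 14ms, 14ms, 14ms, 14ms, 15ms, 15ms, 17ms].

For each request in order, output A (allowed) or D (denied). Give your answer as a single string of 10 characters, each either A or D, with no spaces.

Answer: AAAAADDADA

Derivation:
Simulating step by step:
  req#1 t=13ms: ALLOW
  req#2 t=13ms: ALLOW
  req#3 t=13ms: ALLOW
  req#4 t=14ms: ALLOW
  req#5 t=14ms: ALLOW
  req#6 t=14ms: DENY
  req#7 t=14ms: DENY
  req#8 t=15ms: ALLOW
  req#9 t=15ms: DENY
  req#10 t=17ms: ALLOW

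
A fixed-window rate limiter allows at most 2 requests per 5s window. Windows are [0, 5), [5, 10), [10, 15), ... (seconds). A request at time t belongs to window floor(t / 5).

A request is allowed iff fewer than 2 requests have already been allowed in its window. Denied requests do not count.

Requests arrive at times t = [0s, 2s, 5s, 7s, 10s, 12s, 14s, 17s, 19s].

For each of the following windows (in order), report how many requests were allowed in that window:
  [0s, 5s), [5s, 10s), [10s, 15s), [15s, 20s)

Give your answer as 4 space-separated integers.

Processing requests:
  req#1 t=0s (window 0): ALLOW
  req#2 t=2s (window 0): ALLOW
  req#3 t=5s (window 1): ALLOW
  req#4 t=7s (window 1): ALLOW
  req#5 t=10s (window 2): ALLOW
  req#6 t=12s (window 2): ALLOW
  req#7 t=14s (window 2): DENY
  req#8 t=17s (window 3): ALLOW
  req#9 t=19s (window 3): ALLOW

Allowed counts by window: 2 2 2 2

Answer: 2 2 2 2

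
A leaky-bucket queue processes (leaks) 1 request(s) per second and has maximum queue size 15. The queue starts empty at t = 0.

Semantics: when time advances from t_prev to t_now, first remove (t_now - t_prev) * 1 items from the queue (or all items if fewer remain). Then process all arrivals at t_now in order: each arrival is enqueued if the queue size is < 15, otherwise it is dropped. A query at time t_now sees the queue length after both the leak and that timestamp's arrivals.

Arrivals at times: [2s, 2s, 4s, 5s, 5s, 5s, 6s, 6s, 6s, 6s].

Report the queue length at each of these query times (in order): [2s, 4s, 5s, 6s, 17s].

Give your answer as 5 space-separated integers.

Queue lengths at query times:
  query t=2s: backlog = 2
  query t=4s: backlog = 1
  query t=5s: backlog = 3
  query t=6s: backlog = 6
  query t=17s: backlog = 0

Answer: 2 1 3 6 0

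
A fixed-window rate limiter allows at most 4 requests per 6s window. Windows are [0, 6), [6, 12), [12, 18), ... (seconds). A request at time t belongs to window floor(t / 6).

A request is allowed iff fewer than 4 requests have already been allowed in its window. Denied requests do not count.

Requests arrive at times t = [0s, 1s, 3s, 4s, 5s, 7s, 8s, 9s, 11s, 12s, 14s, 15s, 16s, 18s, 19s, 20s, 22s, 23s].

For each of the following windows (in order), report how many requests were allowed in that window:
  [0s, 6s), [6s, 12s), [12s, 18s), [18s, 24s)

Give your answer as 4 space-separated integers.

Answer: 4 4 4 4

Derivation:
Processing requests:
  req#1 t=0s (window 0): ALLOW
  req#2 t=1s (window 0): ALLOW
  req#3 t=3s (window 0): ALLOW
  req#4 t=4s (window 0): ALLOW
  req#5 t=5s (window 0): DENY
  req#6 t=7s (window 1): ALLOW
  req#7 t=8s (window 1): ALLOW
  req#8 t=9s (window 1): ALLOW
  req#9 t=11s (window 1): ALLOW
  req#10 t=12s (window 2): ALLOW
  req#11 t=14s (window 2): ALLOW
  req#12 t=15s (window 2): ALLOW
  req#13 t=16s (window 2): ALLOW
  req#14 t=18s (window 3): ALLOW
  req#15 t=19s (window 3): ALLOW
  req#16 t=20s (window 3): ALLOW
  req#17 t=22s (window 3): ALLOW
  req#18 t=23s (window 3): DENY

Allowed counts by window: 4 4 4 4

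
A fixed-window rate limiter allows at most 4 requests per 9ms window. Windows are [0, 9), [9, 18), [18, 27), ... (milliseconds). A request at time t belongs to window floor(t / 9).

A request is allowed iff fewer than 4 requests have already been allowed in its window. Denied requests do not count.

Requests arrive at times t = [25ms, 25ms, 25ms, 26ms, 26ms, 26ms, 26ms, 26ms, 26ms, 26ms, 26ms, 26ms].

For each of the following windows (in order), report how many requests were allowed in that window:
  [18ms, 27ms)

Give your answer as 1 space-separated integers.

Processing requests:
  req#1 t=25ms (window 2): ALLOW
  req#2 t=25ms (window 2): ALLOW
  req#3 t=25ms (window 2): ALLOW
  req#4 t=26ms (window 2): ALLOW
  req#5 t=26ms (window 2): DENY
  req#6 t=26ms (window 2): DENY
  req#7 t=26ms (window 2): DENY
  req#8 t=26ms (window 2): DENY
  req#9 t=26ms (window 2): DENY
  req#10 t=26ms (window 2): DENY
  req#11 t=26ms (window 2): DENY
  req#12 t=26ms (window 2): DENY

Allowed counts by window: 4

Answer: 4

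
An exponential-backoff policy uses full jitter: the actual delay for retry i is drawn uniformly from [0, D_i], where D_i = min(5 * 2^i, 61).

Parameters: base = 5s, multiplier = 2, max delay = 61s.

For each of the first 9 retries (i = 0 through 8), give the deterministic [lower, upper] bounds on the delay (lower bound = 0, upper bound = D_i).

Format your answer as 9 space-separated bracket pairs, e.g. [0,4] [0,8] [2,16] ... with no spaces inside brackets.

Answer: [0,5] [0,10] [0,20] [0,40] [0,61] [0,61] [0,61] [0,61] [0,61]

Derivation:
Computing bounds per retry:
  i=0: D_i=min(5*2^0,61)=5, bounds=[0,5]
  i=1: D_i=min(5*2^1,61)=10, bounds=[0,10]
  i=2: D_i=min(5*2^2,61)=20, bounds=[0,20]
  i=3: D_i=min(5*2^3,61)=40, bounds=[0,40]
  i=4: D_i=min(5*2^4,61)=61, bounds=[0,61]
  i=5: D_i=min(5*2^5,61)=61, bounds=[0,61]
  i=6: D_i=min(5*2^6,61)=61, bounds=[0,61]
  i=7: D_i=min(5*2^7,61)=61, bounds=[0,61]
  i=8: D_i=min(5*2^8,61)=61, bounds=[0,61]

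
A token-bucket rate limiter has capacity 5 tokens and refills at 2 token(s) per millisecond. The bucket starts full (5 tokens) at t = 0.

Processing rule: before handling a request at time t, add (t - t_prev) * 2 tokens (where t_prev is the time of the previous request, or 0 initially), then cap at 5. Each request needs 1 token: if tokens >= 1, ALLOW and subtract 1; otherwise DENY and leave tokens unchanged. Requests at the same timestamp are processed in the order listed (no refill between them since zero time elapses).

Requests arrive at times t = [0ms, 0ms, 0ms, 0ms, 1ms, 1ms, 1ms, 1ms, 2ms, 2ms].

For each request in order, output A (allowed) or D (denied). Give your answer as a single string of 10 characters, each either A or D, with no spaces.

Answer: AAAAAAADAA

Derivation:
Simulating step by step:
  req#1 t=0ms: ALLOW
  req#2 t=0ms: ALLOW
  req#3 t=0ms: ALLOW
  req#4 t=0ms: ALLOW
  req#5 t=1ms: ALLOW
  req#6 t=1ms: ALLOW
  req#7 t=1ms: ALLOW
  req#8 t=1ms: DENY
  req#9 t=2ms: ALLOW
  req#10 t=2ms: ALLOW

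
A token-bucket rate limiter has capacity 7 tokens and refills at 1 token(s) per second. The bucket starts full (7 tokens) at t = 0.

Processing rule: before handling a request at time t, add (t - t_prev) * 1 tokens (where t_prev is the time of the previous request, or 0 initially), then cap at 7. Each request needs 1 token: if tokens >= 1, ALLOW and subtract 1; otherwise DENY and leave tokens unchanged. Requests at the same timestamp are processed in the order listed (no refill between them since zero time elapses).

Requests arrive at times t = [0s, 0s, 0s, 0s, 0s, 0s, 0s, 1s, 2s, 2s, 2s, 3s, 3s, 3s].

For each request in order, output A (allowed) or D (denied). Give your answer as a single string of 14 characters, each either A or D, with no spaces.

Simulating step by step:
  req#1 t=0s: ALLOW
  req#2 t=0s: ALLOW
  req#3 t=0s: ALLOW
  req#4 t=0s: ALLOW
  req#5 t=0s: ALLOW
  req#6 t=0s: ALLOW
  req#7 t=0s: ALLOW
  req#8 t=1s: ALLOW
  req#9 t=2s: ALLOW
  req#10 t=2s: DENY
  req#11 t=2s: DENY
  req#12 t=3s: ALLOW
  req#13 t=3s: DENY
  req#14 t=3s: DENY

Answer: AAAAAAAAADDADD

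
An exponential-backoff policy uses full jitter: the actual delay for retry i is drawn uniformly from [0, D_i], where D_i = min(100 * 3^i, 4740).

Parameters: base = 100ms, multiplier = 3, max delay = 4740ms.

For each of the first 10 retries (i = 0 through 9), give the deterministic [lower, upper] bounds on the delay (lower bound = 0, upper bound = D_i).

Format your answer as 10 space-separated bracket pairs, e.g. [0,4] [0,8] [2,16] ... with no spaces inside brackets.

Computing bounds per retry:
  i=0: D_i=min(100*3^0,4740)=100, bounds=[0,100]
  i=1: D_i=min(100*3^1,4740)=300, bounds=[0,300]
  i=2: D_i=min(100*3^2,4740)=900, bounds=[0,900]
  i=3: D_i=min(100*3^3,4740)=2700, bounds=[0,2700]
  i=4: D_i=min(100*3^4,4740)=4740, bounds=[0,4740]
  i=5: D_i=min(100*3^5,4740)=4740, bounds=[0,4740]
  i=6: D_i=min(100*3^6,4740)=4740, bounds=[0,4740]
  i=7: D_i=min(100*3^7,4740)=4740, bounds=[0,4740]
  i=8: D_i=min(100*3^8,4740)=4740, bounds=[0,4740]
  i=9: D_i=min(100*3^9,4740)=4740, bounds=[0,4740]

Answer: [0,100] [0,300] [0,900] [0,2700] [0,4740] [0,4740] [0,4740] [0,4740] [0,4740] [0,4740]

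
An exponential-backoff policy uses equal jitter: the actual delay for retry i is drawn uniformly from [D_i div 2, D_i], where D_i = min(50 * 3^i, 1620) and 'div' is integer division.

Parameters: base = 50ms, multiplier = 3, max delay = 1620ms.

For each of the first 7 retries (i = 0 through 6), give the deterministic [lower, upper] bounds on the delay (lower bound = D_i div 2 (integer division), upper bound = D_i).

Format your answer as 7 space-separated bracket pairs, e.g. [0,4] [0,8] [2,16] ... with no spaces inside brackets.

Computing bounds per retry:
  i=0: D_i=min(50*3^0,1620)=50, bounds=[25,50]
  i=1: D_i=min(50*3^1,1620)=150, bounds=[75,150]
  i=2: D_i=min(50*3^2,1620)=450, bounds=[225,450]
  i=3: D_i=min(50*3^3,1620)=1350, bounds=[675,1350]
  i=4: D_i=min(50*3^4,1620)=1620, bounds=[810,1620]
  i=5: D_i=min(50*3^5,1620)=1620, bounds=[810,1620]
  i=6: D_i=min(50*3^6,1620)=1620, bounds=[810,1620]

Answer: [25,50] [75,150] [225,450] [675,1350] [810,1620] [810,1620] [810,1620]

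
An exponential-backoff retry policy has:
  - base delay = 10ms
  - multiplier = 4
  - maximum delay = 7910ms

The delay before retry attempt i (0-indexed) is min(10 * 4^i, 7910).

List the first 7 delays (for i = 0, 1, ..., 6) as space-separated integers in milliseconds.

Answer: 10 40 160 640 2560 7910 7910

Derivation:
Computing each delay:
  i=0: min(10*4^0, 7910) = 10
  i=1: min(10*4^1, 7910) = 40
  i=2: min(10*4^2, 7910) = 160
  i=3: min(10*4^3, 7910) = 640
  i=4: min(10*4^4, 7910) = 2560
  i=5: min(10*4^5, 7910) = 7910
  i=6: min(10*4^6, 7910) = 7910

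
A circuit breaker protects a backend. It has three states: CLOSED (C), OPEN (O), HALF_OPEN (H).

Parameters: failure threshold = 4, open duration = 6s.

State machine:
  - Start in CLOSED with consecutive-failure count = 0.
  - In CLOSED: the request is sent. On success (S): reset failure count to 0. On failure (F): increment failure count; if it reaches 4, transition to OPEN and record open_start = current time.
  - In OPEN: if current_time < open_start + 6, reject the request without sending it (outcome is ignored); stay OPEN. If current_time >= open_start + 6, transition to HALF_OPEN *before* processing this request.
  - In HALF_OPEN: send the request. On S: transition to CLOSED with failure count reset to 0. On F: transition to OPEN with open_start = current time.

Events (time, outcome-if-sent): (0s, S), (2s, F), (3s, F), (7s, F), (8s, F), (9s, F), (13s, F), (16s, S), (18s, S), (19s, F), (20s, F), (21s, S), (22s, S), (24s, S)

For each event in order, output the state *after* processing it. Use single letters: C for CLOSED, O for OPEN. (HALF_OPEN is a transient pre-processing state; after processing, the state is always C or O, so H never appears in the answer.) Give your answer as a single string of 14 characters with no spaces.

Answer: CCCCOOOCCCCCCC

Derivation:
State after each event:
  event#1 t=0s outcome=S: state=CLOSED
  event#2 t=2s outcome=F: state=CLOSED
  event#3 t=3s outcome=F: state=CLOSED
  event#4 t=7s outcome=F: state=CLOSED
  event#5 t=8s outcome=F: state=OPEN
  event#6 t=9s outcome=F: state=OPEN
  event#7 t=13s outcome=F: state=OPEN
  event#8 t=16s outcome=S: state=CLOSED
  event#9 t=18s outcome=S: state=CLOSED
  event#10 t=19s outcome=F: state=CLOSED
  event#11 t=20s outcome=F: state=CLOSED
  event#12 t=21s outcome=S: state=CLOSED
  event#13 t=22s outcome=S: state=CLOSED
  event#14 t=24s outcome=S: state=CLOSED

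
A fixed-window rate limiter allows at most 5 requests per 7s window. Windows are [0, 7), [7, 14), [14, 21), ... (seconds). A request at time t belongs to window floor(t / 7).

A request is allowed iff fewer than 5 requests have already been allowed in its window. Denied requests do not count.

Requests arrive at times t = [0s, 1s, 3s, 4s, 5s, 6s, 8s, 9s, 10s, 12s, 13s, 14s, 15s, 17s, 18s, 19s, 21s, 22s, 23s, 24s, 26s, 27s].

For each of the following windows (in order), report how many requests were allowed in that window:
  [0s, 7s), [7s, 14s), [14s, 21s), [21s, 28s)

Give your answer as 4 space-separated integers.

Processing requests:
  req#1 t=0s (window 0): ALLOW
  req#2 t=1s (window 0): ALLOW
  req#3 t=3s (window 0): ALLOW
  req#4 t=4s (window 0): ALLOW
  req#5 t=5s (window 0): ALLOW
  req#6 t=6s (window 0): DENY
  req#7 t=8s (window 1): ALLOW
  req#8 t=9s (window 1): ALLOW
  req#9 t=10s (window 1): ALLOW
  req#10 t=12s (window 1): ALLOW
  req#11 t=13s (window 1): ALLOW
  req#12 t=14s (window 2): ALLOW
  req#13 t=15s (window 2): ALLOW
  req#14 t=17s (window 2): ALLOW
  req#15 t=18s (window 2): ALLOW
  req#16 t=19s (window 2): ALLOW
  req#17 t=21s (window 3): ALLOW
  req#18 t=22s (window 3): ALLOW
  req#19 t=23s (window 3): ALLOW
  req#20 t=24s (window 3): ALLOW
  req#21 t=26s (window 3): ALLOW
  req#22 t=27s (window 3): DENY

Allowed counts by window: 5 5 5 5

Answer: 5 5 5 5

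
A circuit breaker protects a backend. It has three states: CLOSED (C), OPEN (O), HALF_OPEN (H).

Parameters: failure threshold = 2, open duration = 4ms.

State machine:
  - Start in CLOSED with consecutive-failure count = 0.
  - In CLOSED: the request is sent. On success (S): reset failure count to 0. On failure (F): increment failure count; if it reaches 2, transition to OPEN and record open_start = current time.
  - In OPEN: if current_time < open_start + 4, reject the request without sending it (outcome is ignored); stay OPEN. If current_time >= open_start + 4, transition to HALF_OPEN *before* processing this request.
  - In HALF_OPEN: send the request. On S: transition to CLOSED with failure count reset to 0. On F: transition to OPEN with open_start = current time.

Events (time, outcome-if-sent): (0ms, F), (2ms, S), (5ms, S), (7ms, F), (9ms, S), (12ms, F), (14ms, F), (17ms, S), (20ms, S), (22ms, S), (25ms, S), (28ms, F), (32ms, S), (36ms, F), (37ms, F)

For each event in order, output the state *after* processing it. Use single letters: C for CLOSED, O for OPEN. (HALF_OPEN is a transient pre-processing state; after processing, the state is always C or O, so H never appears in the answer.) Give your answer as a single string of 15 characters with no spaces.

State after each event:
  event#1 t=0ms outcome=F: state=CLOSED
  event#2 t=2ms outcome=S: state=CLOSED
  event#3 t=5ms outcome=S: state=CLOSED
  event#4 t=7ms outcome=F: state=CLOSED
  event#5 t=9ms outcome=S: state=CLOSED
  event#6 t=12ms outcome=F: state=CLOSED
  event#7 t=14ms outcome=F: state=OPEN
  event#8 t=17ms outcome=S: state=OPEN
  event#9 t=20ms outcome=S: state=CLOSED
  event#10 t=22ms outcome=S: state=CLOSED
  event#11 t=25ms outcome=S: state=CLOSED
  event#12 t=28ms outcome=F: state=CLOSED
  event#13 t=32ms outcome=S: state=CLOSED
  event#14 t=36ms outcome=F: state=CLOSED
  event#15 t=37ms outcome=F: state=OPEN

Answer: CCCCCCOOCCCCCCO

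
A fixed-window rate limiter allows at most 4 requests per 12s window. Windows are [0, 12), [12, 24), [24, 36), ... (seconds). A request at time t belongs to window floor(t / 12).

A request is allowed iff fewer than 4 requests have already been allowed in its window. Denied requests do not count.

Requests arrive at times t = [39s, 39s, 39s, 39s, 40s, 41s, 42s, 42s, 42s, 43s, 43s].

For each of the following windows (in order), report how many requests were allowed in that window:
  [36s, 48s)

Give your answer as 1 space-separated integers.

Processing requests:
  req#1 t=39s (window 3): ALLOW
  req#2 t=39s (window 3): ALLOW
  req#3 t=39s (window 3): ALLOW
  req#4 t=39s (window 3): ALLOW
  req#5 t=40s (window 3): DENY
  req#6 t=41s (window 3): DENY
  req#7 t=42s (window 3): DENY
  req#8 t=42s (window 3): DENY
  req#9 t=42s (window 3): DENY
  req#10 t=43s (window 3): DENY
  req#11 t=43s (window 3): DENY

Allowed counts by window: 4

Answer: 4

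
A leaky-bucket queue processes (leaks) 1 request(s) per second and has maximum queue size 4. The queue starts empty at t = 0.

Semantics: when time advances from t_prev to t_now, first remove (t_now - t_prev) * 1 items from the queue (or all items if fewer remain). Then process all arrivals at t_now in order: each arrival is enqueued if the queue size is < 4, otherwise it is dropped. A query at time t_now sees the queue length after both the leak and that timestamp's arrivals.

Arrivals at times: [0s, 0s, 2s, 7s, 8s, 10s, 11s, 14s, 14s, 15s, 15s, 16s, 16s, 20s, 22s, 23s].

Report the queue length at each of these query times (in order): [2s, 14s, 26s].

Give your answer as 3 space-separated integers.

Queue lengths at query times:
  query t=2s: backlog = 1
  query t=14s: backlog = 2
  query t=26s: backlog = 0

Answer: 1 2 0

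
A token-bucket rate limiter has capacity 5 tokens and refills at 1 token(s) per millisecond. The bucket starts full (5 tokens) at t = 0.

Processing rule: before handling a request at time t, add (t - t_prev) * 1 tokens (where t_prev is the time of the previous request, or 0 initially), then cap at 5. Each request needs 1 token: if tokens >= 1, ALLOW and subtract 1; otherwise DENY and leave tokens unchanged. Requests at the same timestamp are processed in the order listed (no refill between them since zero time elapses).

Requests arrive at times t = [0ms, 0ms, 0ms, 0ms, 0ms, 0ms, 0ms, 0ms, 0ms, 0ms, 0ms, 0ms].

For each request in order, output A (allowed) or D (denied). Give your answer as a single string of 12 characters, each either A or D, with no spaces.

Simulating step by step:
  req#1 t=0ms: ALLOW
  req#2 t=0ms: ALLOW
  req#3 t=0ms: ALLOW
  req#4 t=0ms: ALLOW
  req#5 t=0ms: ALLOW
  req#6 t=0ms: DENY
  req#7 t=0ms: DENY
  req#8 t=0ms: DENY
  req#9 t=0ms: DENY
  req#10 t=0ms: DENY
  req#11 t=0ms: DENY
  req#12 t=0ms: DENY

Answer: AAAAADDDDDDD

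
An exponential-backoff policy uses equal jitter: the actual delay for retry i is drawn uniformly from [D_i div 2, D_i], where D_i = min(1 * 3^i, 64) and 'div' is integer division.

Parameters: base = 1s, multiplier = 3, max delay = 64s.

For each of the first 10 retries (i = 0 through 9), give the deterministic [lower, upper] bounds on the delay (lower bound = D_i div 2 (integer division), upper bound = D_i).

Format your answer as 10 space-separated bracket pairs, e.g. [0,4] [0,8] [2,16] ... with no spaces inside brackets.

Computing bounds per retry:
  i=0: D_i=min(1*3^0,64)=1, bounds=[0,1]
  i=1: D_i=min(1*3^1,64)=3, bounds=[1,3]
  i=2: D_i=min(1*3^2,64)=9, bounds=[4,9]
  i=3: D_i=min(1*3^3,64)=27, bounds=[13,27]
  i=4: D_i=min(1*3^4,64)=64, bounds=[32,64]
  i=5: D_i=min(1*3^5,64)=64, bounds=[32,64]
  i=6: D_i=min(1*3^6,64)=64, bounds=[32,64]
  i=7: D_i=min(1*3^7,64)=64, bounds=[32,64]
  i=8: D_i=min(1*3^8,64)=64, bounds=[32,64]
  i=9: D_i=min(1*3^9,64)=64, bounds=[32,64]

Answer: [0,1] [1,3] [4,9] [13,27] [32,64] [32,64] [32,64] [32,64] [32,64] [32,64]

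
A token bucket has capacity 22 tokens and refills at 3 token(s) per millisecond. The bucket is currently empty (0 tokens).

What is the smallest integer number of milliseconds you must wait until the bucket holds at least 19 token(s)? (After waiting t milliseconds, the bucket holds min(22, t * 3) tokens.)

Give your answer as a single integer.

Answer: 7

Derivation:
Need t * 3 >= 19, so t >= 19/3.
Smallest integer t = ceil(19/3) = 7.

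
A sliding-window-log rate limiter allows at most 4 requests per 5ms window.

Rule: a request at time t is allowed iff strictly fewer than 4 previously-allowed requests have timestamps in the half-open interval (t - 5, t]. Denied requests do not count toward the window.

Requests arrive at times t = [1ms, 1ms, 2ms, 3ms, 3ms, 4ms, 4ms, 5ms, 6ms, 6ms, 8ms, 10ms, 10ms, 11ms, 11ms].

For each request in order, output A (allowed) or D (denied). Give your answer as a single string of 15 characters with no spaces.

Answer: AAAADDDDAAAADAA

Derivation:
Tracking allowed requests in the window:
  req#1 t=1ms: ALLOW
  req#2 t=1ms: ALLOW
  req#3 t=2ms: ALLOW
  req#4 t=3ms: ALLOW
  req#5 t=3ms: DENY
  req#6 t=4ms: DENY
  req#7 t=4ms: DENY
  req#8 t=5ms: DENY
  req#9 t=6ms: ALLOW
  req#10 t=6ms: ALLOW
  req#11 t=8ms: ALLOW
  req#12 t=10ms: ALLOW
  req#13 t=10ms: DENY
  req#14 t=11ms: ALLOW
  req#15 t=11ms: ALLOW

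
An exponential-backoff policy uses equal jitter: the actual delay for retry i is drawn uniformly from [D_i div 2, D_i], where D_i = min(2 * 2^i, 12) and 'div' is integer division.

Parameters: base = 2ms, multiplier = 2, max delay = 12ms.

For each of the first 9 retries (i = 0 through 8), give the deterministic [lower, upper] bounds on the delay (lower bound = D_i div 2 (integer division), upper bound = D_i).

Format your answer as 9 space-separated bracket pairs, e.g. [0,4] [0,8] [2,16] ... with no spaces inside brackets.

Answer: [1,2] [2,4] [4,8] [6,12] [6,12] [6,12] [6,12] [6,12] [6,12]

Derivation:
Computing bounds per retry:
  i=0: D_i=min(2*2^0,12)=2, bounds=[1,2]
  i=1: D_i=min(2*2^1,12)=4, bounds=[2,4]
  i=2: D_i=min(2*2^2,12)=8, bounds=[4,8]
  i=3: D_i=min(2*2^3,12)=12, bounds=[6,12]
  i=4: D_i=min(2*2^4,12)=12, bounds=[6,12]
  i=5: D_i=min(2*2^5,12)=12, bounds=[6,12]
  i=6: D_i=min(2*2^6,12)=12, bounds=[6,12]
  i=7: D_i=min(2*2^7,12)=12, bounds=[6,12]
  i=8: D_i=min(2*2^8,12)=12, bounds=[6,12]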